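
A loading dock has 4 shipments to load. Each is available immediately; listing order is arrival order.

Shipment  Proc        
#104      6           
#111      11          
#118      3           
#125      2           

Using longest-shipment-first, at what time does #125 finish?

22

LPT (decreasing processing time): #111 #104 #118 #125.
#111: 0→11
#104: 11→17
#118: 17→20
#125: 20→22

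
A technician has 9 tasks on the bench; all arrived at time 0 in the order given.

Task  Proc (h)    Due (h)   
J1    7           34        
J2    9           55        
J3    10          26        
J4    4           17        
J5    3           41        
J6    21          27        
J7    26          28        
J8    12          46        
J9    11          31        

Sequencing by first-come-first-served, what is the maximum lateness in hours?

72

FIFO (arrival order): J1 J2 J3 J4 J5 J6 J7 J8 J9.
J1: 0→7, due 34, lateness -27
J2: 7→16, due 55, lateness -39
J3: 16→26, due 26, lateness 0
J4: 26→30, due 17, lateness 13
J5: 30→33, due 41, lateness -8
J6: 33→54, due 27, lateness 27
J7: 54→80, due 28, lateness 52
J8: 80→92, due 46, lateness 46
J9: 92→103, due 31, lateness 72
Maximum = 72.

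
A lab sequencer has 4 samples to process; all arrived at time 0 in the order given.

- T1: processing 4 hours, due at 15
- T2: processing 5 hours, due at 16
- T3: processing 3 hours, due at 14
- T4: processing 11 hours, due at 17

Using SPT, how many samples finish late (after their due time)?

1

SPT (increasing processing time): T3 T1 T2 T4.
T3: 0→3, due 14, tardiness 0
T1: 3→7, due 15, tardiness 0
T2: 7→12, due 16, tardiness 0
T4: 12→23, due 17, tardiness 6
Late samples: 1.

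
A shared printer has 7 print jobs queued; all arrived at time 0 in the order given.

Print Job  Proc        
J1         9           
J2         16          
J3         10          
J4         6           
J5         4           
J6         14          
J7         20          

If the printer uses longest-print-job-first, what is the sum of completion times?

389

LPT (decreasing processing time): J7 J2 J6 J3 J1 J4 J5.
J7: 0→20
J2: 20→36
J6: 36→50
J3: 50→60
J1: 60→69
J4: 69→75
J5: 75→79
Sum = 20+36+50+60+69+75+79 = 389.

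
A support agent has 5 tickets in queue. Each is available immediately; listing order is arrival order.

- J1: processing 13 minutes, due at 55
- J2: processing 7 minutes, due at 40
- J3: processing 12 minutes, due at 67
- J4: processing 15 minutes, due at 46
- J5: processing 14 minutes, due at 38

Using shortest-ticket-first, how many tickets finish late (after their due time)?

2

SPT (increasing processing time): J2 J3 J1 J5 J4.
J2: 0→7, due 40, tardiness 0
J3: 7→19, due 67, tardiness 0
J1: 19→32, due 55, tardiness 0
J5: 32→46, due 38, tardiness 8
J4: 46→61, due 46, tardiness 15
Late tickets: 2.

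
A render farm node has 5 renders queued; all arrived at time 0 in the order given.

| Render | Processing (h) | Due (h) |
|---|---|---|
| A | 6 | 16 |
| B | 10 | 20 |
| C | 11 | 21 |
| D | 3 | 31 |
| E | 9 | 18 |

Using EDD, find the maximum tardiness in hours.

EDD (increasing due date): A E B C D.
A: 0→6, due 16, tardiness 0
E: 6→15, due 18, tardiness 0
B: 15→25, due 20, tardiness 5
C: 25→36, due 21, tardiness 15
D: 36→39, due 31, tardiness 8
Maximum = 15.

15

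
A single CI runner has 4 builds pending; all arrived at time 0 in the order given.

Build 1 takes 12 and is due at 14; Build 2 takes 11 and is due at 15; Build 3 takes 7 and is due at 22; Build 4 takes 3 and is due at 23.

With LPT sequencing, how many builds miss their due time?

LPT (decreasing processing time): Build 1 Build 2 Build 3 Build 4.
Build 1: 0→12, due 14, tardiness 0
Build 2: 12→23, due 15, tardiness 8
Build 3: 23→30, due 22, tardiness 8
Build 4: 30→33, due 23, tardiness 10
Late builds: 3.

3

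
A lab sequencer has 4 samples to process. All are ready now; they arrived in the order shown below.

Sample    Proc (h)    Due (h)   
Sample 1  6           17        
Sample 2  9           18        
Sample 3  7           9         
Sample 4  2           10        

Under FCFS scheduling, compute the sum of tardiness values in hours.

27

FIFO (arrival order): Sample 1 Sample 2 Sample 3 Sample 4.
Sample 1: 0→6, due 17, tardiness 0
Sample 2: 6→15, due 18, tardiness 0
Sample 3: 15→22, due 9, tardiness 13
Sample 4: 22→24, due 10, tardiness 14
Sum = 0+0+13+14 = 27.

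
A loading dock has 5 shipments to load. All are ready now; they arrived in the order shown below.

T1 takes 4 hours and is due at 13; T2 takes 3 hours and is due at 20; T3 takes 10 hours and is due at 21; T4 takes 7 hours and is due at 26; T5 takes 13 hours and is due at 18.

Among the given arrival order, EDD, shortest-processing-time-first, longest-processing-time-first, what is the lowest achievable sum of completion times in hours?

85

FIFO (arrival order): T1 T2 T3 T4 T5.
T1: 0→4
T2: 4→7
T3: 7→17
T4: 17→24
T5: 24→37
Sum = 4+7+17+24+37 = 89.
EDD (increasing due date): T1 T5 T2 T3 T4.
T1: 0→4
T5: 4→17
T2: 17→20
T3: 20→30
T4: 30→37
Sum = 4+17+20+30+37 = 108.
SPT (increasing processing time): T2 T1 T4 T3 T5.
T2: 0→3
T1: 3→7
T4: 7→14
T3: 14→24
T5: 24→37
Sum = 3+7+14+24+37 = 85.
LPT (decreasing processing time): T5 T3 T4 T1 T2.
T5: 0→13
T3: 13→23
T4: 23→30
T1: 30→34
T2: 34→37
Sum = 13+23+30+34+37 = 137.
FIFO 89, EDD 108, SPT 85, LPT 137 → minimum 85.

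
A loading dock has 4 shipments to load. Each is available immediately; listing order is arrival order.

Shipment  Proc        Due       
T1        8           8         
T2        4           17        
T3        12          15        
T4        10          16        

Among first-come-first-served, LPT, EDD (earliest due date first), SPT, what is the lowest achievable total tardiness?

27

FIFO (arrival order): T1 T2 T3 T4.
T1: 0→8, due 8, tardiness 0
T2: 8→12, due 17, tardiness 0
T3: 12→24, due 15, tardiness 9
T4: 24→34, due 16, tardiness 18
Sum = 0+0+9+18 = 27.
LPT (decreasing processing time): T3 T4 T1 T2.
T3: 0→12, due 15, tardiness 0
T4: 12→22, due 16, tardiness 6
T1: 22→30, due 8, tardiness 22
T2: 30→34, due 17, tardiness 17
Sum = 0+6+22+17 = 45.
EDD (increasing due date): T1 T3 T4 T2.
T1: 0→8, due 8, tardiness 0
T3: 8→20, due 15, tardiness 5
T4: 20→30, due 16, tardiness 14
T2: 30→34, due 17, tardiness 17
Sum = 0+5+14+17 = 36.
SPT (increasing processing time): T2 T1 T4 T3.
T2: 0→4, due 17, tardiness 0
T1: 4→12, due 8, tardiness 4
T4: 12→22, due 16, tardiness 6
T3: 22→34, due 15, tardiness 19
Sum = 0+4+6+19 = 29.
FIFO 27, LPT 45, EDD 36, SPT 29 → minimum 27.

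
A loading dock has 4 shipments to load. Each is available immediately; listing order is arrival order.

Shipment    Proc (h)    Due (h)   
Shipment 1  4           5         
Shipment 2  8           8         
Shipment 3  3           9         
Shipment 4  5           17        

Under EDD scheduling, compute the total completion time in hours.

51

EDD (increasing due date): Shipment 1 Shipment 2 Shipment 3 Shipment 4.
Shipment 1: 0→4
Shipment 2: 4→12
Shipment 3: 12→15
Shipment 4: 15→20
Sum = 4+12+15+20 = 51.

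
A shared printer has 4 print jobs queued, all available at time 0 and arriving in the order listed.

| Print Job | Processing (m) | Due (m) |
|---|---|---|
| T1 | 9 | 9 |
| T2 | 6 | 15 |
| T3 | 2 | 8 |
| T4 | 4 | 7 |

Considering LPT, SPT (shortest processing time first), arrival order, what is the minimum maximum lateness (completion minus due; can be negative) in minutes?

12

LPT (decreasing processing time): T1 T2 T4 T3.
T1: 0→9, due 9, lateness 0
T2: 9→15, due 15, lateness 0
T4: 15→19, due 7, lateness 12
T3: 19→21, due 8, lateness 13
Maximum = 13.
SPT (increasing processing time): T3 T4 T2 T1.
T3: 0→2, due 8, lateness -6
T4: 2→6, due 7, lateness -1
T2: 6→12, due 15, lateness -3
T1: 12→21, due 9, lateness 12
Maximum = 12.
FIFO (arrival order): T1 T2 T3 T4.
T1: 0→9, due 9, lateness 0
T2: 9→15, due 15, lateness 0
T3: 15→17, due 8, lateness 9
T4: 17→21, due 7, lateness 14
Maximum = 14.
LPT 13, SPT 12, FIFO 14 → minimum 12.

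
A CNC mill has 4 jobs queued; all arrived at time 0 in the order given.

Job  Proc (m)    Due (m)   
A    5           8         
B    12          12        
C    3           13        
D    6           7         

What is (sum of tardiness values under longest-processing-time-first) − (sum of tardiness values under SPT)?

LPT (decreasing processing time): B D A C.
B: 0→12, due 12, tardiness 0
D: 12→18, due 7, tardiness 11
A: 18→23, due 8, tardiness 15
C: 23→26, due 13, tardiness 13
Sum = 0+11+15+13 = 39.
SPT (increasing processing time): C A D B.
C: 0→3, due 13, tardiness 0
A: 3→8, due 8, tardiness 0
D: 8→14, due 7, tardiness 7
B: 14→26, due 12, tardiness 14
Sum = 0+0+7+14 = 21.
Difference = 39 − 21 = 18.

18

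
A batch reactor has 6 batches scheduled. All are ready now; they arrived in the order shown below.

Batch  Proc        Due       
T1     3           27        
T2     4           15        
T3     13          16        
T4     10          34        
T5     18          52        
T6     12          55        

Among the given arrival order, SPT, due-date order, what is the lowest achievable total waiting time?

98

FIFO (arrival order): T1 T2 T3 T4 T5 T6.
T1: waits 0, runs 0→3
T2: waits 3, runs 3→7
T3: waits 7, runs 7→20
T4: waits 20, runs 20→30
T5: waits 30, runs 30→48
T6: waits 48, runs 48→60
Sum = 0+3+7+20+30+48 = 108.
SPT (increasing processing time): T1 T2 T4 T6 T3 T5.
T1: waits 0, runs 0→3
T2: waits 3, runs 3→7
T4: waits 7, runs 7→17
T6: waits 17, runs 17→29
T3: waits 29, runs 29→42
T5: waits 42, runs 42→60
Sum = 0+3+7+17+29+42 = 98.
EDD (increasing due date): T2 T3 T1 T4 T5 T6.
T2: waits 0, runs 0→4
T3: waits 4, runs 4→17
T1: waits 17, runs 17→20
T4: waits 20, runs 20→30
T5: waits 30, runs 30→48
T6: waits 48, runs 48→60
Sum = 0+4+17+20+30+48 = 119.
FIFO 108, SPT 98, EDD 119 → minimum 98.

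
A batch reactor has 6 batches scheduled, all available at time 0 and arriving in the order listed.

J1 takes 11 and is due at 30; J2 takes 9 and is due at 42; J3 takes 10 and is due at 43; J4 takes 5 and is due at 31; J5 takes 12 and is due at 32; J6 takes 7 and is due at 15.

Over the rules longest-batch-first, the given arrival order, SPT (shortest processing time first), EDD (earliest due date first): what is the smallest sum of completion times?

165

LPT (decreasing processing time): J5 J1 J3 J2 J6 J4.
J5: 0→12
J1: 12→23
J3: 23→33
J2: 33→42
J6: 42→49
J4: 49→54
Sum = 12+23+33+42+49+54 = 213.
FIFO (arrival order): J1 J2 J3 J4 J5 J6.
J1: 0→11
J2: 11→20
J3: 20→30
J4: 30→35
J5: 35→47
J6: 47→54
Sum = 11+20+30+35+47+54 = 197.
SPT (increasing processing time): J4 J6 J2 J3 J1 J5.
J4: 0→5
J6: 5→12
J2: 12→21
J3: 21→31
J1: 31→42
J5: 42→54
Sum = 5+12+21+31+42+54 = 165.
EDD (increasing due date): J6 J1 J4 J5 J2 J3.
J6: 0→7
J1: 7→18
J4: 18→23
J5: 23→35
J2: 35→44
J3: 44→54
Sum = 7+18+23+35+44+54 = 181.
LPT 213, FIFO 197, SPT 165, EDD 181 → minimum 165.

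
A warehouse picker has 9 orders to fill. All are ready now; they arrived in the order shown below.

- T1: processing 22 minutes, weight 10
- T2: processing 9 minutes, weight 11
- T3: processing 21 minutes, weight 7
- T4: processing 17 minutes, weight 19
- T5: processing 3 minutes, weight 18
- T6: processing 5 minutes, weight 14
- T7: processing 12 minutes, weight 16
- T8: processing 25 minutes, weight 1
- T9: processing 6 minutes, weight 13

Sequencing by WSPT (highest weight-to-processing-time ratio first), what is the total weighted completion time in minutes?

3662

WSPT (decreasing weight/processing-time ratio): T5 T6 T9 T7 T2 T4 T1 T3 T8.
T5: finishes 3, weight 18, w·C = 54
T6: finishes 8, weight 14, w·C = 112
T9: finishes 14, weight 13, w·C = 182
T7: finishes 26, weight 16, w·C = 416
T2: finishes 35, weight 11, w·C = 385
T4: finishes 52, weight 19, w·C = 988
T1: finishes 74, weight 10, w·C = 740
T3: finishes 95, weight 7, w·C = 665
T8: finishes 120, weight 1, w·C = 120
Sum = 54+112+182+416+385+988+740+665+120 = 3662.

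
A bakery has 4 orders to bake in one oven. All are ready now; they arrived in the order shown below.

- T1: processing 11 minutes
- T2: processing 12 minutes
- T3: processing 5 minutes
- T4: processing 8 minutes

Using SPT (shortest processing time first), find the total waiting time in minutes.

42

SPT (increasing processing time): T3 T4 T1 T2.
T3: waits 0, runs 0→5
T4: waits 5, runs 5→13
T1: waits 13, runs 13→24
T2: waits 24, runs 24→36
Sum = 0+5+13+24 = 42.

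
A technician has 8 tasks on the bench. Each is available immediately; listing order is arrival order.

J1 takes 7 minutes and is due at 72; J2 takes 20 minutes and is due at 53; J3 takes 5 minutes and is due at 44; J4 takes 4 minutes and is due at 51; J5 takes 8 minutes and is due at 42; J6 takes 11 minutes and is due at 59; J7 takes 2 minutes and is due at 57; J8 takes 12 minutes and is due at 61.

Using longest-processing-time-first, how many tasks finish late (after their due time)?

LPT (decreasing processing time): J2 J8 J6 J5 J1 J3 J4 J7.
J2: 0→20, due 53, tardiness 0
J8: 20→32, due 61, tardiness 0
J6: 32→43, due 59, tardiness 0
J5: 43→51, due 42, tardiness 9
J1: 51→58, due 72, tardiness 0
J3: 58→63, due 44, tardiness 19
J4: 63→67, due 51, tardiness 16
J7: 67→69, due 57, tardiness 12
Late tasks: 4.

4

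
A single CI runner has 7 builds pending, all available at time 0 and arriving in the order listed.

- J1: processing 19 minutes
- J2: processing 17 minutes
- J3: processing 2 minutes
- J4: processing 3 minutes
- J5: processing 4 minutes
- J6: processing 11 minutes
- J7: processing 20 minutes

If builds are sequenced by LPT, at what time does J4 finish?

74

LPT (decreasing processing time): J7 J1 J2 J6 J5 J4 J3.
J7: 0→20
J1: 20→39
J2: 39→56
J6: 56→67
J5: 67→71
J4: 71→74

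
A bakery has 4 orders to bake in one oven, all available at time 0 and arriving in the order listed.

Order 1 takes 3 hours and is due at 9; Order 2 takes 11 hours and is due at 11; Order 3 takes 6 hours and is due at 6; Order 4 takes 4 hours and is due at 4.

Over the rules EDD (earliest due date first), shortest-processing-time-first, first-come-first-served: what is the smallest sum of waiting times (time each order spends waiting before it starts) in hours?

EDD (increasing due date): Order 4 Order 3 Order 1 Order 2.
Order 4: waits 0, runs 0→4
Order 3: waits 4, runs 4→10
Order 1: waits 10, runs 10→13
Order 2: waits 13, runs 13→24
Sum = 0+4+10+13 = 27.
SPT (increasing processing time): Order 1 Order 4 Order 3 Order 2.
Order 1: waits 0, runs 0→3
Order 4: waits 3, runs 3→7
Order 3: waits 7, runs 7→13
Order 2: waits 13, runs 13→24
Sum = 0+3+7+13 = 23.
FIFO (arrival order): Order 1 Order 2 Order 3 Order 4.
Order 1: waits 0, runs 0→3
Order 2: waits 3, runs 3→14
Order 3: waits 14, runs 14→20
Order 4: waits 20, runs 20→24
Sum = 0+3+14+20 = 37.
EDD 27, SPT 23, FIFO 37 → minimum 23.

23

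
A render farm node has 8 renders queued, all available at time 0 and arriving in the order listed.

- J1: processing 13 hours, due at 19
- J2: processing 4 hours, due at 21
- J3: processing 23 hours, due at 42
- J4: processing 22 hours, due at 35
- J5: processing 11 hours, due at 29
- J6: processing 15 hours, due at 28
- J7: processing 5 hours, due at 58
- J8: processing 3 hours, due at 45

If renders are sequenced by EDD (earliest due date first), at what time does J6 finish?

EDD (increasing due date): J1 J2 J6 J5 J4 J3 J8 J7.
J1: 0→13
J2: 13→17
J6: 17→32

32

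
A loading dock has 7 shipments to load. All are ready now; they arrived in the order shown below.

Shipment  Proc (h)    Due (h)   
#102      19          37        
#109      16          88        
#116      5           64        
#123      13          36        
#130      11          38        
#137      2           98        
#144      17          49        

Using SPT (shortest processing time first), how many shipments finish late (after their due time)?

2

SPT (increasing processing time): #137 #116 #130 #123 #109 #144 #102.
#137: 0→2, due 98, tardiness 0
#116: 2→7, due 64, tardiness 0
#130: 7→18, due 38, tardiness 0
#123: 18→31, due 36, tardiness 0
#109: 31→47, due 88, tardiness 0
#144: 47→64, due 49, tardiness 15
#102: 64→83, due 37, tardiness 46
Late shipments: 2.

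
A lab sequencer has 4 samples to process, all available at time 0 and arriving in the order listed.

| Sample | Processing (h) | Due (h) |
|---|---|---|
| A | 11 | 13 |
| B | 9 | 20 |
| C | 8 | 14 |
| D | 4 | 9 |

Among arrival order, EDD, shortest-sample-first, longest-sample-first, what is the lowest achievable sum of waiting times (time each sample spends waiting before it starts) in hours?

FIFO (arrival order): A B C D.
A: waits 0, runs 0→11
B: waits 11, runs 11→20
C: waits 20, runs 20→28
D: waits 28, runs 28→32
Sum = 0+11+20+28 = 59.
EDD (increasing due date): D A C B.
D: waits 0, runs 0→4
A: waits 4, runs 4→15
C: waits 15, runs 15→23
B: waits 23, runs 23→32
Sum = 0+4+15+23 = 42.
SPT (increasing processing time): D C B A.
D: waits 0, runs 0→4
C: waits 4, runs 4→12
B: waits 12, runs 12→21
A: waits 21, runs 21→32
Sum = 0+4+12+21 = 37.
LPT (decreasing processing time): A B C D.
A: waits 0, runs 0→11
B: waits 11, runs 11→20
C: waits 20, runs 20→28
D: waits 28, runs 28→32
Sum = 0+11+20+28 = 59.
FIFO 59, EDD 42, SPT 37, LPT 59 → minimum 37.

37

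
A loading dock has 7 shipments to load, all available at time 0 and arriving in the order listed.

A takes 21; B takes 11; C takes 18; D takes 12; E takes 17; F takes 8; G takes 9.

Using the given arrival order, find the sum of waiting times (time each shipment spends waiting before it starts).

331

FIFO (arrival order): A B C D E F G.
A: waits 0, runs 0→21
B: waits 21, runs 21→32
C: waits 32, runs 32→50
D: waits 50, runs 50→62
E: waits 62, runs 62→79
F: waits 79, runs 79→87
G: waits 87, runs 87→96
Sum = 0+21+32+50+62+79+87 = 331.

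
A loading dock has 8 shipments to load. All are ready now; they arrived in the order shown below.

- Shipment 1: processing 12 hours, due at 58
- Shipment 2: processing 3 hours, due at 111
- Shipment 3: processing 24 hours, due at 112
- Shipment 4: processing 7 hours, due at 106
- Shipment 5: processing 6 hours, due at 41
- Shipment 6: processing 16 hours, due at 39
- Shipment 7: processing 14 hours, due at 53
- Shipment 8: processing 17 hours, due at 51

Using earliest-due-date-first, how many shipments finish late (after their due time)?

1

EDD (increasing due date): Shipment 6 Shipment 5 Shipment 8 Shipment 7 Shipment 1 Shipment 4 Shipment 2 Shipment 3.
Shipment 6: 0→16, due 39, tardiness 0
Shipment 5: 16→22, due 41, tardiness 0
Shipment 8: 22→39, due 51, tardiness 0
Shipment 7: 39→53, due 53, tardiness 0
Shipment 1: 53→65, due 58, tardiness 7
Shipment 4: 65→72, due 106, tardiness 0
Shipment 2: 72→75, due 111, tardiness 0
Shipment 3: 75→99, due 112, tardiness 0
Late shipments: 1.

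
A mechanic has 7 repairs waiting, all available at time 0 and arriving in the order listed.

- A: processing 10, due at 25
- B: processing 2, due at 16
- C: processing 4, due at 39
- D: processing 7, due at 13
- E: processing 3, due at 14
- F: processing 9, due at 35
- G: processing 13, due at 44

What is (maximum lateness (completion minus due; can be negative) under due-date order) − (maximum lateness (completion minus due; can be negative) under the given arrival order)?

-8

EDD (increasing due date): D E B A F C G.
D: 0→7, due 13, lateness -6
E: 7→10, due 14, lateness -4
B: 10→12, due 16, lateness -4
A: 12→22, due 25, lateness -3
F: 22→31, due 35, lateness -4
C: 31→35, due 39, lateness -4
G: 35→48, due 44, lateness 4
Maximum = 4.
FIFO (arrival order): A B C D E F G.
A: 0→10, due 25, lateness -15
B: 10→12, due 16, lateness -4
C: 12→16, due 39, lateness -23
D: 16→23, due 13, lateness 10
E: 23→26, due 14, lateness 12
F: 26→35, due 35, lateness 0
G: 35→48, due 44, lateness 4
Maximum = 12.
Difference = 4 − 12 = -8.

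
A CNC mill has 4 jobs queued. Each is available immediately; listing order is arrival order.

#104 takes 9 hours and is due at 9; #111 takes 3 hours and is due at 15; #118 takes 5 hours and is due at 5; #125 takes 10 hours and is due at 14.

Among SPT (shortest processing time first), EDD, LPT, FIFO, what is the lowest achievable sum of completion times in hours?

SPT (increasing processing time): #111 #118 #104 #125.
#111: 0→3
#118: 3→8
#104: 8→17
#125: 17→27
Sum = 3+8+17+27 = 55.
EDD (increasing due date): #118 #104 #125 #111.
#118: 0→5
#104: 5→14
#125: 14→24
#111: 24→27
Sum = 5+14+24+27 = 70.
LPT (decreasing processing time): #125 #104 #118 #111.
#125: 0→10
#104: 10→19
#118: 19→24
#111: 24→27
Sum = 10+19+24+27 = 80.
FIFO (arrival order): #104 #111 #118 #125.
#104: 0→9
#111: 9→12
#118: 12→17
#125: 17→27
Sum = 9+12+17+27 = 65.
SPT 55, EDD 70, LPT 80, FIFO 65 → minimum 55.

55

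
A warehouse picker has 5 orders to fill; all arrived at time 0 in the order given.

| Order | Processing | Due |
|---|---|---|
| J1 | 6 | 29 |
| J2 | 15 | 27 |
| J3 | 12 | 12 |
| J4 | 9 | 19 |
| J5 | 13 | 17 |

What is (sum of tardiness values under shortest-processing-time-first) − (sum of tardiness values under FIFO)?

SPT (increasing processing time): J1 J4 J3 J5 J2.
J1: 0→6, due 29, tardiness 0
J4: 6→15, due 19, tardiness 0
J3: 15→27, due 12, tardiness 15
J5: 27→40, due 17, tardiness 23
J2: 40→55, due 27, tardiness 28
Sum = 0+0+15+23+28 = 66.
FIFO (arrival order): J1 J2 J3 J4 J5.
J1: 0→6, due 29, tardiness 0
J2: 6→21, due 27, tardiness 0
J3: 21→33, due 12, tardiness 21
J4: 33→42, due 19, tardiness 23
J5: 42→55, due 17, tardiness 38
Sum = 0+0+21+23+38 = 82.
Difference = 66 − 82 = -16.

-16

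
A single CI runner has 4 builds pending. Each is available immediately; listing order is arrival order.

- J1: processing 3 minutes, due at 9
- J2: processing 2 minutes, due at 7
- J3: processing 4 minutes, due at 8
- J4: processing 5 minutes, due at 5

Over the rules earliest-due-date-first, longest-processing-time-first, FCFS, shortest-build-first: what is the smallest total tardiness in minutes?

8

EDD (increasing due date): J4 J2 J3 J1.
J4: 0→5, due 5, tardiness 0
J2: 5→7, due 7, tardiness 0
J3: 7→11, due 8, tardiness 3
J1: 11→14, due 9, tardiness 5
Sum = 0+0+3+5 = 8.
LPT (decreasing processing time): J4 J3 J1 J2.
J4: 0→5, due 5, tardiness 0
J3: 5→9, due 8, tardiness 1
J1: 9→12, due 9, tardiness 3
J2: 12→14, due 7, tardiness 7
Sum = 0+1+3+7 = 11.
FIFO (arrival order): J1 J2 J3 J4.
J1: 0→3, due 9, tardiness 0
J2: 3→5, due 7, tardiness 0
J3: 5→9, due 8, tardiness 1
J4: 9→14, due 5, tardiness 9
Sum = 0+0+1+9 = 10.
SPT (increasing processing time): J2 J1 J3 J4.
J2: 0→2, due 7, tardiness 0
J1: 2→5, due 9, tardiness 0
J3: 5→9, due 8, tardiness 1
J4: 9→14, due 5, tardiness 9
Sum = 0+0+1+9 = 10.
EDD 8, LPT 11, FIFO 10, SPT 10 → minimum 8.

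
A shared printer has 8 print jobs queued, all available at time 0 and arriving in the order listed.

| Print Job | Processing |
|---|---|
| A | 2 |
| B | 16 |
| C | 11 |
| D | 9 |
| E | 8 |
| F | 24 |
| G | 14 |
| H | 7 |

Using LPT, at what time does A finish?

LPT (decreasing processing time): F B G C D E H A.
F: 0→24
B: 24→40
G: 40→54
C: 54→65
D: 65→74
E: 74→82
H: 82→89
A: 89→91

91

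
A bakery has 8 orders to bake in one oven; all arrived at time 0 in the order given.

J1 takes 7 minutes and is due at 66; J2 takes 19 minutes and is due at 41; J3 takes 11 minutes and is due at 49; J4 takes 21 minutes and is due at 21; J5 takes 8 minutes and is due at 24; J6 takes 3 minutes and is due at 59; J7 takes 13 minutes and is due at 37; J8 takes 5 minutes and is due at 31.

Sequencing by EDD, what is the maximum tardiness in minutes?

EDD (increasing due date): J4 J5 J8 J7 J2 J3 J6 J1.
J4: 0→21, due 21, tardiness 0
J5: 21→29, due 24, tardiness 5
J8: 29→34, due 31, tardiness 3
J7: 34→47, due 37, tardiness 10
J2: 47→66, due 41, tardiness 25
J3: 66→77, due 49, tardiness 28
J6: 77→80, due 59, tardiness 21
J1: 80→87, due 66, tardiness 21
Maximum = 28.

28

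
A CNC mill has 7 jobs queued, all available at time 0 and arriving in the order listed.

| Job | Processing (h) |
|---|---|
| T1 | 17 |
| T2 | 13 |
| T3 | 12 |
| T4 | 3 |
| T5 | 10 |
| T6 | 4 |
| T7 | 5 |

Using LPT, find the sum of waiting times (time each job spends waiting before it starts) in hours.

259

LPT (decreasing processing time): T1 T2 T3 T5 T7 T6 T4.
T1: waits 0, runs 0→17
T2: waits 17, runs 17→30
T3: waits 30, runs 30→42
T5: waits 42, runs 42→52
T7: waits 52, runs 52→57
T6: waits 57, runs 57→61
T4: waits 61, runs 61→64
Sum = 0+17+30+42+52+57+61 = 259.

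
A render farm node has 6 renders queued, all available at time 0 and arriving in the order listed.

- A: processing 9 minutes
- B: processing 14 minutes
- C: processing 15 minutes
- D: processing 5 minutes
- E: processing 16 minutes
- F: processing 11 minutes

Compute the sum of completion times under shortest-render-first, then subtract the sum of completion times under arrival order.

-35

SPT (increasing processing time): D A F B C E.
D: 0→5
A: 5→14
F: 14→25
B: 25→39
C: 39→54
E: 54→70
Sum = 5+14+25+39+54+70 = 207.
FIFO (arrival order): A B C D E F.
A: 0→9
B: 9→23
C: 23→38
D: 38→43
E: 43→59
F: 59→70
Sum = 9+23+38+43+59+70 = 242.
Difference = 207 − 242 = -35.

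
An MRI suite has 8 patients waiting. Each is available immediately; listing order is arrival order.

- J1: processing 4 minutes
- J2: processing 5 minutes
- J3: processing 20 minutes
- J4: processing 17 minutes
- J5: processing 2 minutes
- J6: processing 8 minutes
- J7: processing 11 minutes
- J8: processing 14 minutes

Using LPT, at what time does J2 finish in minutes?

LPT (decreasing processing time): J3 J4 J8 J7 J6 J2 J1 J5.
J3: 0→20
J4: 20→37
J8: 37→51
J7: 51→62
J6: 62→70
J2: 70→75

75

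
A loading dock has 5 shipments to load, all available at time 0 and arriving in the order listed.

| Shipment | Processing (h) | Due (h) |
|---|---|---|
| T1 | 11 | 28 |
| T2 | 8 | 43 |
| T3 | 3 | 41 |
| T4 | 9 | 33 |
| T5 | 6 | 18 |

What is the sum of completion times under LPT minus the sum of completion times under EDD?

15

LPT (decreasing processing time): T1 T4 T2 T5 T3.
T1: 0→11
T4: 11→20
T2: 20→28
T5: 28→34
T3: 34→37
Sum = 11+20+28+34+37 = 130.
EDD (increasing due date): T5 T1 T4 T3 T2.
T5: 0→6
T1: 6→17
T4: 17→26
T3: 26→29
T2: 29→37
Sum = 6+17+26+29+37 = 115.
Difference = 130 − 115 = 15.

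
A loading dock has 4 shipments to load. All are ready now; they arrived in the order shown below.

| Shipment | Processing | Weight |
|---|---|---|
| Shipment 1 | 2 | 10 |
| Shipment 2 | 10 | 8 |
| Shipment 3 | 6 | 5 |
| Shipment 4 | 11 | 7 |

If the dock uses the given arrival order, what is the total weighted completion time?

409

FIFO (arrival order): Shipment 1 Shipment 2 Shipment 3 Shipment 4.
Shipment 1: finishes 2, weight 10, w·C = 20
Shipment 2: finishes 12, weight 8, w·C = 96
Shipment 3: finishes 18, weight 5, w·C = 90
Shipment 4: finishes 29, weight 7, w·C = 203
Sum = 20+96+90+203 = 409.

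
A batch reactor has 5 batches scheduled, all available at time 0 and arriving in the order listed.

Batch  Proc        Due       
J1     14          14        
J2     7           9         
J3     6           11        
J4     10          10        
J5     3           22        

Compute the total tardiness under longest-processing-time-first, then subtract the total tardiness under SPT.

LPT (decreasing processing time): J1 J4 J2 J3 J5.
J1: 0→14, due 14, tardiness 0
J4: 14→24, due 10, tardiness 14
J2: 24→31, due 9, tardiness 22
J3: 31→37, due 11, tardiness 26
J5: 37→40, due 22, tardiness 18
Sum = 0+14+22+26+18 = 80.
SPT (increasing processing time): J5 J3 J2 J4 J1.
J5: 0→3, due 22, tardiness 0
J3: 3→9, due 11, tardiness 0
J2: 9→16, due 9, tardiness 7
J4: 16→26, due 10, tardiness 16
J1: 26→40, due 14, tardiness 26
Sum = 0+0+7+16+26 = 49.
Difference = 80 − 49 = 31.

31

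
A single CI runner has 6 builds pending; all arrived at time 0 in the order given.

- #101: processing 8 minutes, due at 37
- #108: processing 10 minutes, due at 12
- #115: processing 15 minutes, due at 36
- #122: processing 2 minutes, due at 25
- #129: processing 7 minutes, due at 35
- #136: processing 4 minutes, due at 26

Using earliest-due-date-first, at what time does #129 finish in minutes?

23

EDD (increasing due date): #108 #122 #136 #129 #115 #101.
#108: 0→10
#122: 10→12
#136: 12→16
#129: 16→23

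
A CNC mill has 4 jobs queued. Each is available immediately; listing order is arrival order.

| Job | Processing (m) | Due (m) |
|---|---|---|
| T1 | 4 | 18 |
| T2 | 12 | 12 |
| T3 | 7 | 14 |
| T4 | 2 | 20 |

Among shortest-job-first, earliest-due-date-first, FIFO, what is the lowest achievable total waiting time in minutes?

21

SPT (increasing processing time): T4 T1 T3 T2.
T4: waits 0, runs 0→2
T1: waits 2, runs 2→6
T3: waits 6, runs 6→13
T2: waits 13, runs 13→25
Sum = 0+2+6+13 = 21.
EDD (increasing due date): T2 T3 T1 T4.
T2: waits 0, runs 0→12
T3: waits 12, runs 12→19
T1: waits 19, runs 19→23
T4: waits 23, runs 23→25
Sum = 0+12+19+23 = 54.
FIFO (arrival order): T1 T2 T3 T4.
T1: waits 0, runs 0→4
T2: waits 4, runs 4→16
T3: waits 16, runs 16→23
T4: waits 23, runs 23→25
Sum = 0+4+16+23 = 43.
SPT 21, EDD 54, FIFO 43 → minimum 21.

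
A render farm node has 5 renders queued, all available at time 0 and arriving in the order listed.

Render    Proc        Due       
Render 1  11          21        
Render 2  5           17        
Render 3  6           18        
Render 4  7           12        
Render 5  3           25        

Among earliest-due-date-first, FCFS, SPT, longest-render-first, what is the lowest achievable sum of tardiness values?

15

EDD (increasing due date): Render 4 Render 2 Render 3 Render 1 Render 5.
Render 4: 0→7, due 12, tardiness 0
Render 2: 7→12, due 17, tardiness 0
Render 3: 12→18, due 18, tardiness 0
Render 1: 18→29, due 21, tardiness 8
Render 5: 29→32, due 25, tardiness 7
Sum = 0+0+0+8+7 = 15.
FIFO (arrival order): Render 1 Render 2 Render 3 Render 4 Render 5.
Render 1: 0→11, due 21, tardiness 0
Render 2: 11→16, due 17, tardiness 0
Render 3: 16→22, due 18, tardiness 4
Render 4: 22→29, due 12, tardiness 17
Render 5: 29→32, due 25, tardiness 7
Sum = 0+0+4+17+7 = 28.
SPT (increasing processing time): Render 5 Render 2 Render 3 Render 4 Render 1.
Render 5: 0→3, due 25, tardiness 0
Render 2: 3→8, due 17, tardiness 0
Render 3: 8→14, due 18, tardiness 0
Render 4: 14→21, due 12, tardiness 9
Render 1: 21→32, due 21, tardiness 11
Sum = 0+0+0+9+11 = 20.
LPT (decreasing processing time): Render 1 Render 4 Render 3 Render 2 Render 5.
Render 1: 0→11, due 21, tardiness 0
Render 4: 11→18, due 12, tardiness 6
Render 3: 18→24, due 18, tardiness 6
Render 2: 24→29, due 17, tardiness 12
Render 5: 29→32, due 25, tardiness 7
Sum = 0+6+6+12+7 = 31.
EDD 15, FIFO 28, SPT 20, LPT 31 → minimum 15.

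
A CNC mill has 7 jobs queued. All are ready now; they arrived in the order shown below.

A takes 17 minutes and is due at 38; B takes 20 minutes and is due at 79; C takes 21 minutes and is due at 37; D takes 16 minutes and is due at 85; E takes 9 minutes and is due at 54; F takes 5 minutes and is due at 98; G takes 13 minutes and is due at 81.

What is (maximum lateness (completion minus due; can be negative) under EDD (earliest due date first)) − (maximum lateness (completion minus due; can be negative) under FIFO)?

-18

EDD (increasing due date): C A E B G D F.
C: 0→21, due 37, lateness -16
A: 21→38, due 38, lateness 0
E: 38→47, due 54, lateness -7
B: 47→67, due 79, lateness -12
G: 67→80, due 81, lateness -1
D: 80→96, due 85, lateness 11
F: 96→101, due 98, lateness 3
Maximum = 11.
FIFO (arrival order): A B C D E F G.
A: 0→17, due 38, lateness -21
B: 17→37, due 79, lateness -42
C: 37→58, due 37, lateness 21
D: 58→74, due 85, lateness -11
E: 74→83, due 54, lateness 29
F: 83→88, due 98, lateness -10
G: 88→101, due 81, lateness 20
Maximum = 29.
Difference = 11 − 29 = -18.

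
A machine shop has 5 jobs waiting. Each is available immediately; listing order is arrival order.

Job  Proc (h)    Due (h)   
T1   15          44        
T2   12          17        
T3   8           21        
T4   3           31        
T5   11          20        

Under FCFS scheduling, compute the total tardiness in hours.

FIFO (arrival order): T1 T2 T3 T4 T5.
T1: 0→15, due 44, tardiness 0
T2: 15→27, due 17, tardiness 10
T3: 27→35, due 21, tardiness 14
T4: 35→38, due 31, tardiness 7
T5: 38→49, due 20, tardiness 29
Sum = 0+10+14+7+29 = 60.

60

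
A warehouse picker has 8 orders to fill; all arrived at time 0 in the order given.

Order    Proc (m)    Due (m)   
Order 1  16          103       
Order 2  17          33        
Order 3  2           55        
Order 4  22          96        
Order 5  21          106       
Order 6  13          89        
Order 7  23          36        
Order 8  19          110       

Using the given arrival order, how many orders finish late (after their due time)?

3

FIFO (arrival order): Order 1 Order 2 Order 3 Order 4 Order 5 Order 6 Order 7 Order 8.
Order 1: 0→16, due 103, tardiness 0
Order 2: 16→33, due 33, tardiness 0
Order 3: 33→35, due 55, tardiness 0
Order 4: 35→57, due 96, tardiness 0
Order 5: 57→78, due 106, tardiness 0
Order 6: 78→91, due 89, tardiness 2
Order 7: 91→114, due 36, tardiness 78
Order 8: 114→133, due 110, tardiness 23
Late orders: 3.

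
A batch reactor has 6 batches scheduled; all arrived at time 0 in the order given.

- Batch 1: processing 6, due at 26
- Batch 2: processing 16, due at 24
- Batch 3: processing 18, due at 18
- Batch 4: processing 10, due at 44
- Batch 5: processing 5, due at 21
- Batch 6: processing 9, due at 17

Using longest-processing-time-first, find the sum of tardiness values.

122

LPT (decreasing processing time): Batch 3 Batch 2 Batch 4 Batch 6 Batch 1 Batch 5.
Batch 3: 0→18, due 18, tardiness 0
Batch 2: 18→34, due 24, tardiness 10
Batch 4: 34→44, due 44, tardiness 0
Batch 6: 44→53, due 17, tardiness 36
Batch 1: 53→59, due 26, tardiness 33
Batch 5: 59→64, due 21, tardiness 43
Sum = 0+10+0+36+33+43 = 122.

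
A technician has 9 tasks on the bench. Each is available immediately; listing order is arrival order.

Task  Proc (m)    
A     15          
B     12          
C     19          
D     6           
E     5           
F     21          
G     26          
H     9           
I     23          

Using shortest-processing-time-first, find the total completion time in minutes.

SPT (increasing processing time): E D H B A C F I G.
E: 0→5
D: 5→11
H: 11→20
B: 20→32
A: 32→47
C: 47→66
F: 66→87
I: 87→110
G: 110→136
Sum = 5+11+20+32+47+66+87+110+136 = 514.

514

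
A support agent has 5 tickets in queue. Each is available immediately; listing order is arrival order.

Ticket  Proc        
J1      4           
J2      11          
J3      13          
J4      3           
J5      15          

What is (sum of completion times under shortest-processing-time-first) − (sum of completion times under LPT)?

-66

SPT (increasing processing time): J4 J1 J2 J3 J5.
J4: 0→3
J1: 3→7
J2: 7→18
J3: 18→31
J5: 31→46
Sum = 3+7+18+31+46 = 105.
LPT (decreasing processing time): J5 J3 J2 J1 J4.
J5: 0→15
J3: 15→28
J2: 28→39
J1: 39→43
J4: 43→46
Sum = 15+28+39+43+46 = 171.
Difference = 105 − 171 = -66.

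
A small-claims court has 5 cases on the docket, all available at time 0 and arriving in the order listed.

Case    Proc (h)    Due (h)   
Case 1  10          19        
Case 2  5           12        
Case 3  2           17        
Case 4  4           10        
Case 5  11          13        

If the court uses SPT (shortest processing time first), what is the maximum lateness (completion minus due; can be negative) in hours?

19

SPT (increasing processing time): Case 3 Case 4 Case 2 Case 1 Case 5.
Case 3: 0→2, due 17, lateness -15
Case 4: 2→6, due 10, lateness -4
Case 2: 6→11, due 12, lateness -1
Case 1: 11→21, due 19, lateness 2
Case 5: 21→32, due 13, lateness 19
Maximum = 19.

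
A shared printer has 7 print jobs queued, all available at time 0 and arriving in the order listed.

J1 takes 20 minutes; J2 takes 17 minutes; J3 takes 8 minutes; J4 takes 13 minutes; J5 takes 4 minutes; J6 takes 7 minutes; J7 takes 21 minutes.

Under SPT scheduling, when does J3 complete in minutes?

19

SPT (increasing processing time): J5 J6 J3 J4 J2 J1 J7.
J5: 0→4
J6: 4→11
J3: 11→19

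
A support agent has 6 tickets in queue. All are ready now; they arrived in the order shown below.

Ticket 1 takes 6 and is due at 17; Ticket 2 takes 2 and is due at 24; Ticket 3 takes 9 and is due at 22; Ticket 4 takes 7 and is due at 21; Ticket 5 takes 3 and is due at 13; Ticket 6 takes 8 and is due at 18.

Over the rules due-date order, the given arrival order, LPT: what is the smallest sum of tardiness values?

25

EDD (increasing due date): Ticket 5 Ticket 1 Ticket 6 Ticket 4 Ticket 3 Ticket 2.
Ticket 5: 0→3, due 13, tardiness 0
Ticket 1: 3→9, due 17, tardiness 0
Ticket 6: 9→17, due 18, tardiness 0
Ticket 4: 17→24, due 21, tardiness 3
Ticket 3: 24→33, due 22, tardiness 11
Ticket 2: 33→35, due 24, tardiness 11
Sum = 0+0+0+3+11+11 = 25.
FIFO (arrival order): Ticket 1 Ticket 2 Ticket 3 Ticket 4 Ticket 5 Ticket 6.
Ticket 1: 0→6, due 17, tardiness 0
Ticket 2: 6→8, due 24, tardiness 0
Ticket 3: 8→17, due 22, tardiness 0
Ticket 4: 17→24, due 21, tardiness 3
Ticket 5: 24→27, due 13, tardiness 14
Ticket 6: 27→35, due 18, tardiness 17
Sum = 0+0+0+3+14+17 = 34.
LPT (decreasing processing time): Ticket 3 Ticket 6 Ticket 4 Ticket 1 Ticket 5 Ticket 2.
Ticket 3: 0→9, due 22, tardiness 0
Ticket 6: 9→17, due 18, tardiness 0
Ticket 4: 17→24, due 21, tardiness 3
Ticket 1: 24→30, due 17, tardiness 13
Ticket 5: 30→33, due 13, tardiness 20
Ticket 2: 33→35, due 24, tardiness 11
Sum = 0+0+3+13+20+11 = 47.
EDD 25, FIFO 34, LPT 47 → minimum 25.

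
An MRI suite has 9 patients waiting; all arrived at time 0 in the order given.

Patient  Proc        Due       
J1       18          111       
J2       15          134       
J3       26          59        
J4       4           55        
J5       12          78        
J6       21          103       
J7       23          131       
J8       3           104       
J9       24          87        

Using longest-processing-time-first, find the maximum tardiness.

88

LPT (decreasing processing time): J3 J9 J7 J6 J1 J2 J5 J4 J8.
J3: 0→26, due 59, tardiness 0
J9: 26→50, due 87, tardiness 0
J7: 50→73, due 131, tardiness 0
J6: 73→94, due 103, tardiness 0
J1: 94→112, due 111, tardiness 1
J2: 112→127, due 134, tardiness 0
J5: 127→139, due 78, tardiness 61
J4: 139→143, due 55, tardiness 88
J8: 143→146, due 104, tardiness 42
Maximum = 88.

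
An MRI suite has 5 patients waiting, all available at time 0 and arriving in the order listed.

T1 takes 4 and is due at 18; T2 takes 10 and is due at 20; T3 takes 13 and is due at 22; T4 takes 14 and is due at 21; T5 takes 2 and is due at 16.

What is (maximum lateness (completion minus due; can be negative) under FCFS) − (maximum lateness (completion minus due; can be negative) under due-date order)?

6

FIFO (arrival order): T1 T2 T3 T4 T5.
T1: 0→4, due 18, lateness -14
T2: 4→14, due 20, lateness -6
T3: 14→27, due 22, lateness 5
T4: 27→41, due 21, lateness 20
T5: 41→43, due 16, lateness 27
Maximum = 27.
EDD (increasing due date): T5 T1 T2 T4 T3.
T5: 0→2, due 16, lateness -14
T1: 2→6, due 18, lateness -12
T2: 6→16, due 20, lateness -4
T4: 16→30, due 21, lateness 9
T3: 30→43, due 22, lateness 21
Maximum = 21.
Difference = 27 − 21 = 6.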